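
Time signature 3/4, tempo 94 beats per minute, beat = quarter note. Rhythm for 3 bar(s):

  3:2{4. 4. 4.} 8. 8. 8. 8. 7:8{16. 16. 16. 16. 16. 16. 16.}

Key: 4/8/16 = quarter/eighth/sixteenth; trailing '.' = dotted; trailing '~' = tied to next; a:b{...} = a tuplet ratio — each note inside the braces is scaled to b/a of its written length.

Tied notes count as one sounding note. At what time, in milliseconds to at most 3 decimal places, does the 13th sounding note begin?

1. 0.0ms @ 0 + 638.298ms (1)
2. 638.298ms @ 1 + 638.298ms (1)
3. 1276.596ms @ 2 + 638.298ms (1)
4. 1914.894ms @ 3 + 478.723ms (3/4)
5. 2393.617ms @ 15/4 + 478.723ms (3/4)
6. 2872.34ms @ 9/2 + 478.723ms (3/4)
7. 3351.064ms @ 21/4 + 478.723ms (3/4)
8. 3829.787ms @ 6 + 273.556ms (3/7)
9. 4103.343ms @ 45/7 + 273.556ms (3/7)
10. 4376.9ms @ 48/7 + 273.556ms (3/7)
11. 4650.456ms @ 51/7 + 273.556ms (3/7)
12. 4924.012ms @ 54/7 + 273.556ms (3/7)
13. 5197.568ms @ 57/7 + 273.556ms (3/7)
14. 5471.125ms @ 60/7 + 273.556ms (3/7)

note 13 onset = 57/7b = 5197.568ms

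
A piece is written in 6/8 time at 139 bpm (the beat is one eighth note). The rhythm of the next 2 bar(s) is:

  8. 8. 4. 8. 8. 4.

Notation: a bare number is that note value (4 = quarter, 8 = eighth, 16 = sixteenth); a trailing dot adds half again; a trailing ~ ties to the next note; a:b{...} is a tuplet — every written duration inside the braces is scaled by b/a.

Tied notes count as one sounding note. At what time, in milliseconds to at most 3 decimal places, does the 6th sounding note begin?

note 6 onset = 9b = 3884.892ms

1. 0.0ms @ 0 + 647.482ms (3/2)
2. 647.482ms @ 3/2 + 647.482ms (3/2)
3. 1294.964ms @ 3 + 1294.964ms (3)
4. 2589.928ms @ 6 + 647.482ms (3/2)
5. 3237.41ms @ 15/2 + 647.482ms (3/2)
6. 3884.892ms @ 9 + 1294.964ms (3)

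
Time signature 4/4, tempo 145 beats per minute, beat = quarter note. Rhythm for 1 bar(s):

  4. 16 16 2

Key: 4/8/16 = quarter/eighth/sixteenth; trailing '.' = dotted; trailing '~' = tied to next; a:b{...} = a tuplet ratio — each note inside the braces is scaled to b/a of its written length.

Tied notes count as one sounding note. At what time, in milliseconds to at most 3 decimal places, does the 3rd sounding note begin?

note 3 onset = 7/4b = 724.138ms

1. 0.0ms @ 0 + 620.69ms (3/2)
2. 620.69ms @ 3/2 + 103.448ms (1/4)
3. 724.138ms @ 7/4 + 103.448ms (1/4)
4. 827.586ms @ 2 + 827.586ms (2)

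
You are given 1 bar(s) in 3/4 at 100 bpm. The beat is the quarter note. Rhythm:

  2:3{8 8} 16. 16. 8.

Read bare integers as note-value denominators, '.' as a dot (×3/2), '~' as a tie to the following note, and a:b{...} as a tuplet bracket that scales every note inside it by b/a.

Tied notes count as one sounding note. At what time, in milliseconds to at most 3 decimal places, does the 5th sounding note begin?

note 5 onset = 9/4b = 1350.0ms

1. 0.0ms @ 0 + 450.0ms (3/4)
2. 450.0ms @ 3/4 + 450.0ms (3/4)
3. 900.0ms @ 3/2 + 225.0ms (3/8)
4. 1125.0ms @ 15/8 + 225.0ms (3/8)
5. 1350.0ms @ 9/4 + 450.0ms (3/4)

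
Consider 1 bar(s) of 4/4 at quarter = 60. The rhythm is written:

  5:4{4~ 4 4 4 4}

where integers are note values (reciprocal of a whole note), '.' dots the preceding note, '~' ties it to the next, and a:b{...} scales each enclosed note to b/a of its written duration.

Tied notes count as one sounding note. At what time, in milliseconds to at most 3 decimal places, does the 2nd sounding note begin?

1. 0.0ms @ 0 + 1600.0ms (8/5)
2. 1600.0ms @ 8/5 + 800.0ms (4/5)
3. 2400.0ms @ 12/5 + 800.0ms (4/5)
4. 3200.0ms @ 16/5 + 800.0ms (4/5)

note 2 onset = 8/5b = 1600.0ms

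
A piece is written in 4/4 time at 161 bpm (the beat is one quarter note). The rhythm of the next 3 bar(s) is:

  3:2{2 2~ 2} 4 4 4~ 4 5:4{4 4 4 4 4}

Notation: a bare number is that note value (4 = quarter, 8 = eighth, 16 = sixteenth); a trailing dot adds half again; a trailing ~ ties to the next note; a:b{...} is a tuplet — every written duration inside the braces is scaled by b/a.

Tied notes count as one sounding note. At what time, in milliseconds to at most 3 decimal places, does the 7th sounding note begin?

1. 0.0ms @ 0 + 496.894ms (4/3)
2. 496.894ms @ 4/3 + 993.789ms (8/3)
3. 1490.683ms @ 4 + 372.671ms (1)
4. 1863.354ms @ 5 + 372.671ms (1)
5. 2236.025ms @ 6 + 745.342ms (2)
6. 2981.366ms @ 8 + 298.137ms (4/5)
7. 3279.503ms @ 44/5 + 298.137ms (4/5)
8. 3577.64ms @ 48/5 + 298.137ms (4/5)
9. 3875.776ms @ 52/5 + 298.137ms (4/5)
10. 4173.913ms @ 56/5 + 298.137ms (4/5)

note 7 onset = 44/5b = 3279.503ms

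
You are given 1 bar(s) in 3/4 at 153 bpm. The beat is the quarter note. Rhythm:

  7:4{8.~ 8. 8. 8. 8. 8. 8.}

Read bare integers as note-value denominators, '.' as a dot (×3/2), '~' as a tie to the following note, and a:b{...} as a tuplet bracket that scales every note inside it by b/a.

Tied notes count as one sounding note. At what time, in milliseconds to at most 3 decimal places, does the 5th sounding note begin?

note 5 onset = 15/7b = 840.336ms

1. 0.0ms @ 0 + 336.134ms (6/7)
2. 336.134ms @ 6/7 + 168.067ms (3/7)
3. 504.202ms @ 9/7 + 168.067ms (3/7)
4. 672.269ms @ 12/7 + 168.067ms (3/7)
5. 840.336ms @ 15/7 + 168.067ms (3/7)
6. 1008.403ms @ 18/7 + 168.067ms (3/7)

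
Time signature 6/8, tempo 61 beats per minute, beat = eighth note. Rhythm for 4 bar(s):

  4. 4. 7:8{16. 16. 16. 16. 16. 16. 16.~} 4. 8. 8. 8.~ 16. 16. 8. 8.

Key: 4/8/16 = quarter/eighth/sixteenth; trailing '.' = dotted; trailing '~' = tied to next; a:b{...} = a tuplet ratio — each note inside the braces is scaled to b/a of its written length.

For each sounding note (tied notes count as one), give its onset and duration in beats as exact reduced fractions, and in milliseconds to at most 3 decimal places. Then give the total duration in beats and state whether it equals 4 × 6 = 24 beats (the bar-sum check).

1) 0.0ms=0b +2950.82ms=3b
2) 2950.82ms=3b +2950.82ms=3b
3) 5901.639ms=6b +843.091ms=6/7b
4) 6744.731ms=48/7b +843.091ms=6/7b
5) 7587.822ms=54/7b +843.091ms=6/7b
6) 8430.913ms=60/7b +843.091ms=6/7b
7) 9274.005ms=66/7b +843.091ms=6/7b
8) 10117.096ms=72/7b +843.091ms=6/7b
9) 10960.187ms=78/7b +3793.911ms=27/7b
10) 14754.098ms=15b +1475.41ms=3/2b
11) 16229.508ms=33/2b +1475.41ms=3/2b
12) 17704.918ms=18b +2213.115ms=9/4b
13) 19918.033ms=81/4b +737.705ms=3/4b
14) 20655.738ms=21b +1475.41ms=3/2b
15) 22131.148ms=45/2b +1475.41ms=3/2b
Σ=24b of 24 (61bpm 6/8) — PASS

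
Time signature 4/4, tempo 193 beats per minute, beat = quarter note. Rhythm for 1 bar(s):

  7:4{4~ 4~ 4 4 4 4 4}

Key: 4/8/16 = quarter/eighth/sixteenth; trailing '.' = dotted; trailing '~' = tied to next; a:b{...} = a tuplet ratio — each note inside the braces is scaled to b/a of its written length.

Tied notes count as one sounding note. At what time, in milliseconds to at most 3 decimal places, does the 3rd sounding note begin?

1. 0.0ms @ 0 + 532.939ms (12/7)
2. 532.939ms @ 12/7 + 177.646ms (4/7)
3. 710.585ms @ 16/7 + 177.646ms (4/7)
4. 888.231ms @ 20/7 + 177.646ms (4/7)
5. 1065.877ms @ 24/7 + 177.646ms (4/7)

note 3 onset = 16/7b = 710.585ms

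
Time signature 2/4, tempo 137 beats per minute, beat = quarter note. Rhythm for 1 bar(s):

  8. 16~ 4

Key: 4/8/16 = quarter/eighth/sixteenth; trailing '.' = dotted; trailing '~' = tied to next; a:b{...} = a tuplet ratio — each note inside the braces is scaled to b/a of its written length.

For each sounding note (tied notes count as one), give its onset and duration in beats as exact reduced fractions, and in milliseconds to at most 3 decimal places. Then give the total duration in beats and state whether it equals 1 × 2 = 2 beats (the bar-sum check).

1) 0.0ms=0b +328.467ms=3/4b
2) 328.467ms=3/4b +547.445ms=5/4b
Σ=2b of 2 (137bpm 2/4) — PASS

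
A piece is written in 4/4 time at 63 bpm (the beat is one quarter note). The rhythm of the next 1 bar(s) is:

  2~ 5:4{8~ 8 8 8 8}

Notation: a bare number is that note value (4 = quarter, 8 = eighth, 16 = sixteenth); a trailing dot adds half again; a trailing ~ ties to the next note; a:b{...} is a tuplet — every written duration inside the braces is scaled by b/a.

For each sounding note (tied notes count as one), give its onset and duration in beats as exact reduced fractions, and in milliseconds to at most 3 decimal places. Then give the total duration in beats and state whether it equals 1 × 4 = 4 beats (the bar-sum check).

1) 0.0ms=0b +2666.667ms=14/5b
2) 2666.667ms=14/5b +380.952ms=2/5b
3) 3047.619ms=16/5b +380.952ms=2/5b
4) 3428.571ms=18/5b +380.952ms=2/5b
Σ=4b of 4 (63bpm 4/4) — PASS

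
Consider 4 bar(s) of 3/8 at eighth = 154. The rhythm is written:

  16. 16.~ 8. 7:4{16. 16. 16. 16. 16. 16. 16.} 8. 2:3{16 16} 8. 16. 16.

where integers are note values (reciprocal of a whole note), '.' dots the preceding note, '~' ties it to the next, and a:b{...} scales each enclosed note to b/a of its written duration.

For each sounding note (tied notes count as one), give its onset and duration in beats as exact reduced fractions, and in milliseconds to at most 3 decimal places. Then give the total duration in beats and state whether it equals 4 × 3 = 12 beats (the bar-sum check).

1) 0.0ms=0b +292.208ms=3/4b
2) 292.208ms=3/4b +876.623ms=9/4b
3) 1168.831ms=3b +166.976ms=3/7b
4) 1335.807ms=24/7b +166.976ms=3/7b
5) 1502.783ms=27/7b +166.976ms=3/7b
6) 1669.759ms=30/7b +166.976ms=3/7b
7) 1836.735ms=33/7b +166.976ms=3/7b
8) 2003.711ms=36/7b +166.976ms=3/7b
9) 2170.686ms=39/7b +166.976ms=3/7b
10) 2337.662ms=6b +584.416ms=3/2b
11) 2922.078ms=15/2b +292.208ms=3/4b
12) 3214.286ms=33/4b +292.208ms=3/4b
13) 3506.494ms=9b +584.416ms=3/2b
14) 4090.909ms=21/2b +292.208ms=3/4b
15) 4383.117ms=45/4b +292.208ms=3/4b
Σ=12b of 12 (154bpm 3/8) — PASS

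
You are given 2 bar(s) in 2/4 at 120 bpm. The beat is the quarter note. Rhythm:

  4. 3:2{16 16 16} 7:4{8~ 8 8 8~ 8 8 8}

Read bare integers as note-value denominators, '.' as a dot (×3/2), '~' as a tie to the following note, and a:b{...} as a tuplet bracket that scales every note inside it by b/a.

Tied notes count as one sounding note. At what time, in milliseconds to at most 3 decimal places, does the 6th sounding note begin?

note 6 onset = 18/7b = 1285.714ms

1. 0.0ms @ 0 + 750.0ms (3/2)
2. 750.0ms @ 3/2 + 83.333ms (1/6)
3. 833.333ms @ 5/3 + 83.333ms (1/6)
4. 916.667ms @ 11/6 + 83.333ms (1/6)
5. 1000.0ms @ 2 + 285.714ms (4/7)
6. 1285.714ms @ 18/7 + 142.857ms (2/7)
7. 1428.571ms @ 20/7 + 285.714ms (4/7)
8. 1714.286ms @ 24/7 + 142.857ms (2/7)
9. 1857.143ms @ 26/7 + 142.857ms (2/7)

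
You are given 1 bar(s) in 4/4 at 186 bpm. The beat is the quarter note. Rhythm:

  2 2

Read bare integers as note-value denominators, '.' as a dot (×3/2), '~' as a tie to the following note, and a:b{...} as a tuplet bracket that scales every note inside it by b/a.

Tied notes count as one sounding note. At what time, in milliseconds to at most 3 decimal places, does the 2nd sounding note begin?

1. 0.0ms @ 0 + 645.161ms (2)
2. 645.161ms @ 2 + 645.161ms (2)

note 2 onset = 2b = 645.161ms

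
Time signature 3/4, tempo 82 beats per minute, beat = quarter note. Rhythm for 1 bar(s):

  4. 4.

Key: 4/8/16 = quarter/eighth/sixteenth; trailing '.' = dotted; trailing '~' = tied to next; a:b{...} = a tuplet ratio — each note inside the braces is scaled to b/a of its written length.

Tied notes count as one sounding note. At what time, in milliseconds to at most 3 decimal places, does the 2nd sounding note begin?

note 2 onset = 3/2b = 1097.561ms

1. 0.0ms @ 0 + 1097.561ms (3/2)
2. 1097.561ms @ 3/2 + 1097.561ms (3/2)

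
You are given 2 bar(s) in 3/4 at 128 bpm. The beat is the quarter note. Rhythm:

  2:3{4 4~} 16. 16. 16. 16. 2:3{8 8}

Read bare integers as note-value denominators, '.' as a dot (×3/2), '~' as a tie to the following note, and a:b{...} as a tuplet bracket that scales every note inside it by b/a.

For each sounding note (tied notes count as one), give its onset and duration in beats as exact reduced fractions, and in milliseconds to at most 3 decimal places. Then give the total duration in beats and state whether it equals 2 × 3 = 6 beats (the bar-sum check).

1) 0.0ms=0b +703.125ms=3/2b
2) 703.125ms=3/2b +878.906ms=15/8b
3) 1582.031ms=27/8b +175.781ms=3/8b
4) 1757.812ms=15/4b +175.781ms=3/8b
5) 1933.594ms=33/8b +175.781ms=3/8b
6) 2109.375ms=9/2b +351.562ms=3/4b
7) 2460.938ms=21/4b +351.562ms=3/4b
Σ=6b of 6 (128bpm 3/4) — PASS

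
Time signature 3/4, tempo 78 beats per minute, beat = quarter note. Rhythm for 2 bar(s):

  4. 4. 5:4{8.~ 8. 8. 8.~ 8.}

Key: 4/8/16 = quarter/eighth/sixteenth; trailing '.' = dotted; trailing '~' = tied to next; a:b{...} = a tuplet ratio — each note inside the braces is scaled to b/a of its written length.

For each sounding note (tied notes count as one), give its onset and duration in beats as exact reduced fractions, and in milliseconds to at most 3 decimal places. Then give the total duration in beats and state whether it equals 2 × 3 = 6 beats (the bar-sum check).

1) 0.0ms=0b +1153.846ms=3/2b
2) 1153.846ms=3/2b +1153.846ms=3/2b
3) 2307.692ms=3b +923.077ms=6/5b
4) 3230.769ms=21/5b +461.538ms=3/5b
5) 3692.308ms=24/5b +923.077ms=6/5b
Σ=6b of 6 (78bpm 3/4) — PASS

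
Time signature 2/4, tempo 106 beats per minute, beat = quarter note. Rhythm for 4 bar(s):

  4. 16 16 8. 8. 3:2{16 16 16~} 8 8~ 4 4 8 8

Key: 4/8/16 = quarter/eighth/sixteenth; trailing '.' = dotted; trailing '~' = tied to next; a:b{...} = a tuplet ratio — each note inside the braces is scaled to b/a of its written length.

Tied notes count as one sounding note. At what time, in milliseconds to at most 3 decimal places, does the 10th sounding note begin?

note 10 onset = 6b = 3396.226ms

1. 0.0ms @ 0 + 849.057ms (3/2)
2. 849.057ms @ 3/2 + 141.509ms (1/4)
3. 990.566ms @ 7/4 + 141.509ms (1/4)
4. 1132.075ms @ 2 + 424.528ms (3/4)
5. 1556.604ms @ 11/4 + 424.528ms (3/4)
6. 1981.132ms @ 7/2 + 94.34ms (1/6)
7. 2075.472ms @ 11/3 + 94.34ms (1/6)
8. 2169.811ms @ 23/6 + 377.358ms (2/3)
9. 2547.17ms @ 9/2 + 849.057ms (3/2)
10. 3396.226ms @ 6 + 566.038ms (1)
11. 3962.264ms @ 7 + 283.019ms (1/2)
12. 4245.283ms @ 15/2 + 283.019ms (1/2)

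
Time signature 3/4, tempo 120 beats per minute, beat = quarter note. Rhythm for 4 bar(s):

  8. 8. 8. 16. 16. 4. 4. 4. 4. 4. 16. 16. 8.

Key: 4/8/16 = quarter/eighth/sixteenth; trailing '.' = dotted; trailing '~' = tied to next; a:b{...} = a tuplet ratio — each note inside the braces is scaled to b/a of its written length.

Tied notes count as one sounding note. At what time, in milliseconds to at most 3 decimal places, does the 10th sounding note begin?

1. 0.0ms @ 0 + 375.0ms (3/4)
2. 375.0ms @ 3/4 + 375.0ms (3/4)
3. 750.0ms @ 3/2 + 375.0ms (3/4)
4. 1125.0ms @ 9/4 + 187.5ms (3/8)
5. 1312.5ms @ 21/8 + 187.5ms (3/8)
6. 1500.0ms @ 3 + 750.0ms (3/2)
7. 2250.0ms @ 9/2 + 750.0ms (3/2)
8. 3000.0ms @ 6 + 750.0ms (3/2)
9. 3750.0ms @ 15/2 + 750.0ms (3/2)
10. 4500.0ms @ 9 + 750.0ms (3/2)
11. 5250.0ms @ 21/2 + 187.5ms (3/8)
12. 5437.5ms @ 87/8 + 187.5ms (3/8)
13. 5625.0ms @ 45/4 + 375.0ms (3/4)

note 10 onset = 9b = 4500.0ms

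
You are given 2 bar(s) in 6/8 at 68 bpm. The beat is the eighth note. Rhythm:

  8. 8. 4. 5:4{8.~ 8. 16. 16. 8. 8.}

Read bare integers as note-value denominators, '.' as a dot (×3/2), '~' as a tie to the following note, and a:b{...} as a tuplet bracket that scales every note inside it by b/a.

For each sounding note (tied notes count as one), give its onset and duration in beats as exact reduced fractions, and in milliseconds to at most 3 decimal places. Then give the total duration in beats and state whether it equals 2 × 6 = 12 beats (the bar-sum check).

1) 0.0ms=0b +1323.529ms=3/2b
2) 1323.529ms=3/2b +1323.529ms=3/2b
3) 2647.059ms=3b +2647.059ms=3b
4) 5294.118ms=6b +2117.647ms=12/5b
5) 7411.765ms=42/5b +529.412ms=3/5b
6) 7941.176ms=9b +529.412ms=3/5b
7) 8470.588ms=48/5b +1058.824ms=6/5b
8) 9529.412ms=54/5b +1058.824ms=6/5b
Σ=12b of 12 (68bpm 6/8) — PASS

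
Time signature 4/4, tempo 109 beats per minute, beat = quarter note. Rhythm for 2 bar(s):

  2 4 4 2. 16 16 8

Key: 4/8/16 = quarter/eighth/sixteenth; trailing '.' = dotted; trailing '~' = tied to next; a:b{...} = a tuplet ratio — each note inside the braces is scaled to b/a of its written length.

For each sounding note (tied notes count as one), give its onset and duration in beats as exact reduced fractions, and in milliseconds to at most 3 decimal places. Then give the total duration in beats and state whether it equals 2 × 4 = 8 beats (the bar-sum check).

1) 0.0ms=0b +1100.917ms=2b
2) 1100.917ms=2b +550.459ms=1b
3) 1651.376ms=3b +550.459ms=1b
4) 2201.835ms=4b +1651.376ms=3b
5) 3853.211ms=7b +137.615ms=1/4b
6) 3990.826ms=29/4b +137.615ms=1/4b
7) 4128.44ms=15/2b +275.229ms=1/2b
Σ=8b of 8 (109bpm 4/4) — PASS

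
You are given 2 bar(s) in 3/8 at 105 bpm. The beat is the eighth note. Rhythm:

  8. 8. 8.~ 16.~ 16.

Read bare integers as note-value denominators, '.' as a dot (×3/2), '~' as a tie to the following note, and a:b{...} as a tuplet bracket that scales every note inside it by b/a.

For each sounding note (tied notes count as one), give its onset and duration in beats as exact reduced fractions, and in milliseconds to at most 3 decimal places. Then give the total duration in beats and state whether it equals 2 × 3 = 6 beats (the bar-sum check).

1) 0.0ms=0b +857.143ms=3/2b
2) 857.143ms=3/2b +857.143ms=3/2b
3) 1714.286ms=3b +1714.286ms=3b
Σ=6b of 6 (105bpm 3/8) — PASS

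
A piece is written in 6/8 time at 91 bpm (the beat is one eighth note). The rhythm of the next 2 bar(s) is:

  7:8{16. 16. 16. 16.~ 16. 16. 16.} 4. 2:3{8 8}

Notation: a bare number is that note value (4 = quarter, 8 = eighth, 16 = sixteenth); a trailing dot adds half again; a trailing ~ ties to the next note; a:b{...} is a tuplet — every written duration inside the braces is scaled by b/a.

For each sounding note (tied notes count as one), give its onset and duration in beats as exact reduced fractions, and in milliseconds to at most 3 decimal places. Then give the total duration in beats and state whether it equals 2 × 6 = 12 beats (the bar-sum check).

1) 0.0ms=0b +565.149ms=6/7b
2) 565.149ms=6/7b +565.149ms=6/7b
3) 1130.298ms=12/7b +565.149ms=6/7b
4) 1695.447ms=18/7b +1130.298ms=12/7b
5) 2825.746ms=30/7b +565.149ms=6/7b
6) 3390.895ms=36/7b +565.149ms=6/7b
7) 3956.044ms=6b +1978.022ms=3b
8) 5934.066ms=9b +989.011ms=3/2b
9) 6923.077ms=21/2b +989.011ms=3/2b
Σ=12b of 12 (91bpm 6/8) — PASS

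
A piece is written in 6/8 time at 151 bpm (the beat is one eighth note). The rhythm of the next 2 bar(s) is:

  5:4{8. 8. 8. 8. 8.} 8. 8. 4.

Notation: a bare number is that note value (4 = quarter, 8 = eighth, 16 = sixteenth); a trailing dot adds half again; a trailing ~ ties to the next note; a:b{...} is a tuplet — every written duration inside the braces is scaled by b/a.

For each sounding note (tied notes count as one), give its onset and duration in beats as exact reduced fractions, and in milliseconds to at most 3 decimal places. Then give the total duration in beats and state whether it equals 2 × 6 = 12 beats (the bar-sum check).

1) 0.0ms=0b +476.821ms=6/5b
2) 476.821ms=6/5b +476.821ms=6/5b
3) 953.642ms=12/5b +476.821ms=6/5b
4) 1430.464ms=18/5b +476.821ms=6/5b
5) 1907.285ms=24/5b +476.821ms=6/5b
6) 2384.106ms=6b +596.026ms=3/2b
7) 2980.132ms=15/2b +596.026ms=3/2b
8) 3576.159ms=9b +1192.053ms=3b
Σ=12b of 12 (151bpm 6/8) — PASS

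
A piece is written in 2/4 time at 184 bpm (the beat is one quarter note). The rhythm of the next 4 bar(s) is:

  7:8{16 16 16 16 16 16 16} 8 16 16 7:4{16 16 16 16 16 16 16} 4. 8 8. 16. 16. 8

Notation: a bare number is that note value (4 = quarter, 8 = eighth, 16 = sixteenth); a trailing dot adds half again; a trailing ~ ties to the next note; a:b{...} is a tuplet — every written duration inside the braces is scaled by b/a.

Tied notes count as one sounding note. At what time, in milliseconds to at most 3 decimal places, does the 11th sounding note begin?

note 11 onset = 3b = 978.261ms

1. 0.0ms @ 0 + 93.168ms (2/7)
2. 93.168ms @ 2/7 + 93.168ms (2/7)
3. 186.335ms @ 4/7 + 93.168ms (2/7)
4. 279.503ms @ 6/7 + 93.168ms (2/7)
5. 372.671ms @ 8/7 + 93.168ms (2/7)
6. 465.839ms @ 10/7 + 93.168ms (2/7)
7. 559.006ms @ 12/7 + 93.168ms (2/7)
8. 652.174ms @ 2 + 163.043ms (1/2)
9. 815.217ms @ 5/2 + 81.522ms (1/4)
10. 896.739ms @ 11/4 + 81.522ms (1/4)
11. 978.261ms @ 3 + 46.584ms (1/7)
12. 1024.845ms @ 22/7 + 46.584ms (1/7)
13. 1071.429ms @ 23/7 + 46.584ms (1/7)
14. 1118.012ms @ 24/7 + 46.584ms (1/7)
15. 1164.596ms @ 25/7 + 46.584ms (1/7)
16. 1211.18ms @ 26/7 + 46.584ms (1/7)
17. 1257.764ms @ 27/7 + 46.584ms (1/7)
18. 1304.348ms @ 4 + 489.13ms (3/2)
19. 1793.478ms @ 11/2 + 163.043ms (1/2)
20. 1956.522ms @ 6 + 244.565ms (3/4)
21. 2201.087ms @ 27/4 + 122.283ms (3/8)
22. 2323.37ms @ 57/8 + 122.283ms (3/8)
23. 2445.652ms @ 15/2 + 163.043ms (1/2)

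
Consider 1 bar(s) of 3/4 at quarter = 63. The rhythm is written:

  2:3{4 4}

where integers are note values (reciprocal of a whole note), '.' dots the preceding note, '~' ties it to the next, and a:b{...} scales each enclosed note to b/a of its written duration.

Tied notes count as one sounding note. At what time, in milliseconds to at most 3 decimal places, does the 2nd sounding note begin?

note 2 onset = 3/2b = 1428.571ms

1. 0.0ms @ 0 + 1428.571ms (3/2)
2. 1428.571ms @ 3/2 + 1428.571ms (3/2)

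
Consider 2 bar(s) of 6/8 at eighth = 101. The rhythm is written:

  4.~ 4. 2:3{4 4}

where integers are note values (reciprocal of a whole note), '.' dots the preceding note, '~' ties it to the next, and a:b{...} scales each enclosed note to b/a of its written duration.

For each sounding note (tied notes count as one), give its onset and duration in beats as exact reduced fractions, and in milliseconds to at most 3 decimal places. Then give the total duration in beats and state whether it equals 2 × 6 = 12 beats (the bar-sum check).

1) 0.0ms=0b +3564.356ms=6b
2) 3564.356ms=6b +1782.178ms=3b
3) 5346.535ms=9b +1782.178ms=3b
Σ=12b of 12 (101bpm 6/8) — PASS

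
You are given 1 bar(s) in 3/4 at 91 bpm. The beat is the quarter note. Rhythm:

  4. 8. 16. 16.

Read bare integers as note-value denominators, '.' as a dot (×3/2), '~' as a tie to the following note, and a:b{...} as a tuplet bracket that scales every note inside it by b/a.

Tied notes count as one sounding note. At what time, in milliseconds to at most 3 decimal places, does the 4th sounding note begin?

note 4 onset = 21/8b = 1730.769ms

1. 0.0ms @ 0 + 989.011ms (3/2)
2. 989.011ms @ 3/2 + 494.505ms (3/4)
3. 1483.516ms @ 9/4 + 247.253ms (3/8)
4. 1730.769ms @ 21/8 + 247.253ms (3/8)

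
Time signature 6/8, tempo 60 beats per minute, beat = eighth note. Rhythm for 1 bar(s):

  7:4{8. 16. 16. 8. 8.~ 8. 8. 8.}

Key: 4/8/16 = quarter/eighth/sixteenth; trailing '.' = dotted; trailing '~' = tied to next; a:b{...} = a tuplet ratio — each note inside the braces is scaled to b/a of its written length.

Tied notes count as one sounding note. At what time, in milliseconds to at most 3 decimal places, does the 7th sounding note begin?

note 7 onset = 36/7b = 5142.857ms

1. 0.0ms @ 0 + 857.143ms (6/7)
2. 857.143ms @ 6/7 + 428.571ms (3/7)
3. 1285.714ms @ 9/7 + 428.571ms (3/7)
4. 1714.286ms @ 12/7 + 857.143ms (6/7)
5. 2571.429ms @ 18/7 + 1714.286ms (12/7)
6. 4285.714ms @ 30/7 + 857.143ms (6/7)
7. 5142.857ms @ 36/7 + 857.143ms (6/7)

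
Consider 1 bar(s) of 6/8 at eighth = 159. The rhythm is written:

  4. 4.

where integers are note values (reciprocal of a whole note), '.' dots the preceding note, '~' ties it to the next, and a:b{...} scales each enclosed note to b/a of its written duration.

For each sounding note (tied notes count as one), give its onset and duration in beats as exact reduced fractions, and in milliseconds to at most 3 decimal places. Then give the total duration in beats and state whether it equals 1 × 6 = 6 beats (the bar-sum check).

1) 0.0ms=0b +1132.075ms=3b
2) 1132.075ms=3b +1132.075ms=3b
Σ=6b of 6 (159bpm 6/8) — PASS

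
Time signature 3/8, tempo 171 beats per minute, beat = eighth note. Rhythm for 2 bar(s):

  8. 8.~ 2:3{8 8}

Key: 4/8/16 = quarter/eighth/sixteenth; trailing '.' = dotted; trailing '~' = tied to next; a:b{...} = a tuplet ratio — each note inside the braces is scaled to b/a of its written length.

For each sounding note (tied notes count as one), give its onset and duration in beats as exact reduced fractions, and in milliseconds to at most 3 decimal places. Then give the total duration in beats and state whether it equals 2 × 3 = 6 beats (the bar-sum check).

1) 0.0ms=0b +526.316ms=3/2b
2) 526.316ms=3/2b +1052.632ms=3b
3) 1578.947ms=9/2b +526.316ms=3/2b
Σ=6b of 6 (171bpm 3/8) — PASS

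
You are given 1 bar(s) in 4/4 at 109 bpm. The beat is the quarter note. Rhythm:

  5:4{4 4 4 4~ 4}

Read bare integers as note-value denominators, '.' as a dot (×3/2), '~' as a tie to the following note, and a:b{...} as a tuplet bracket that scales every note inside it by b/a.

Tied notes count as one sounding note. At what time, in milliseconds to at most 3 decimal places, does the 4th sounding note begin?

note 4 onset = 12/5b = 1321.101ms

1. 0.0ms @ 0 + 440.367ms (4/5)
2. 440.367ms @ 4/5 + 440.367ms (4/5)
3. 880.734ms @ 8/5 + 440.367ms (4/5)
4. 1321.101ms @ 12/5 + 880.734ms (8/5)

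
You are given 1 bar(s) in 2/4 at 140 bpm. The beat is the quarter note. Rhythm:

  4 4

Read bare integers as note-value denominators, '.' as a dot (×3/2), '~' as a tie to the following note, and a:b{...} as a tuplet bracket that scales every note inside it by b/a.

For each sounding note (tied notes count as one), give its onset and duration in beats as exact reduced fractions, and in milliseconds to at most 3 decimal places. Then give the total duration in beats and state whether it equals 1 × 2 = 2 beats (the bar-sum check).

1) 0.0ms=0b +428.571ms=1b
2) 428.571ms=1b +428.571ms=1b
Σ=2b of 2 (140bpm 2/4) — PASS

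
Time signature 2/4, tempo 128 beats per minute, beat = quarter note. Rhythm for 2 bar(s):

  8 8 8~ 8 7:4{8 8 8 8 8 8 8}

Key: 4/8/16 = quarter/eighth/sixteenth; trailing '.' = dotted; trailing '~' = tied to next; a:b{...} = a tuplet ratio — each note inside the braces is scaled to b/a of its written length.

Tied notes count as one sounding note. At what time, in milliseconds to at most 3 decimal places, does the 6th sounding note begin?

1. 0.0ms @ 0 + 234.375ms (1/2)
2. 234.375ms @ 1/2 + 234.375ms (1/2)
3. 468.75ms @ 1 + 468.75ms (1)
4. 937.5ms @ 2 + 133.929ms (2/7)
5. 1071.429ms @ 16/7 + 133.929ms (2/7)
6. 1205.357ms @ 18/7 + 133.929ms (2/7)
7. 1339.286ms @ 20/7 + 133.929ms (2/7)
8. 1473.214ms @ 22/7 + 133.929ms (2/7)
9. 1607.143ms @ 24/7 + 133.929ms (2/7)
10. 1741.071ms @ 26/7 + 133.929ms (2/7)

note 6 onset = 18/7b = 1205.357ms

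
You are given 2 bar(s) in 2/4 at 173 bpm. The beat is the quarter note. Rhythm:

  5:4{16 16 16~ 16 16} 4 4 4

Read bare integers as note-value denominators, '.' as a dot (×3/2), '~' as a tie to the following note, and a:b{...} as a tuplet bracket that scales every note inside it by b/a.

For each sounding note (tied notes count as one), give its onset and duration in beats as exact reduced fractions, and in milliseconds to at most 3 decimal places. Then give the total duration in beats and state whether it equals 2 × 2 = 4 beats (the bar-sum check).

1) 0.0ms=0b +69.364ms=1/5b
2) 69.364ms=1/5b +69.364ms=1/5b
3) 138.728ms=2/5b +138.728ms=2/5b
4) 277.457ms=4/5b +69.364ms=1/5b
5) 346.821ms=1b +346.821ms=1b
6) 693.642ms=2b +346.821ms=1b
7) 1040.462ms=3b +346.821ms=1b
Σ=4b of 4 (173bpm 2/4) — PASS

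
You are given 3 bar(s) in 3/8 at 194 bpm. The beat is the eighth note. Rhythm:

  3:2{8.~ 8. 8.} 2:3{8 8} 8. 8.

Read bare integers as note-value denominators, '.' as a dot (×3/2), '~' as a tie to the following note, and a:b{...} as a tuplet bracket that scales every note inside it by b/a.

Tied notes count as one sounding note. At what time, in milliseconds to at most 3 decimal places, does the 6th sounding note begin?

note 6 onset = 15/2b = 2319.588ms

1. 0.0ms @ 0 + 618.557ms (2)
2. 618.557ms @ 2 + 309.278ms (1)
3. 927.835ms @ 3 + 463.918ms (3/2)
4. 1391.753ms @ 9/2 + 463.918ms (3/2)
5. 1855.67ms @ 6 + 463.918ms (3/2)
6. 2319.588ms @ 15/2 + 463.918ms (3/2)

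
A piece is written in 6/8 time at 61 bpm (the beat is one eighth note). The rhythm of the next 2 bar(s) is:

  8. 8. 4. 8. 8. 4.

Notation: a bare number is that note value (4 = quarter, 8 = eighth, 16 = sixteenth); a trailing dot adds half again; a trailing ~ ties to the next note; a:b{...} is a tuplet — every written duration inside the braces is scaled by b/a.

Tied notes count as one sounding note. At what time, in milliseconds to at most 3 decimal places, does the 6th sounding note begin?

note 6 onset = 9b = 8852.459ms

1. 0.0ms @ 0 + 1475.41ms (3/2)
2. 1475.41ms @ 3/2 + 1475.41ms (3/2)
3. 2950.82ms @ 3 + 2950.82ms (3)
4. 5901.639ms @ 6 + 1475.41ms (3/2)
5. 7377.049ms @ 15/2 + 1475.41ms (3/2)
6. 8852.459ms @ 9 + 2950.82ms (3)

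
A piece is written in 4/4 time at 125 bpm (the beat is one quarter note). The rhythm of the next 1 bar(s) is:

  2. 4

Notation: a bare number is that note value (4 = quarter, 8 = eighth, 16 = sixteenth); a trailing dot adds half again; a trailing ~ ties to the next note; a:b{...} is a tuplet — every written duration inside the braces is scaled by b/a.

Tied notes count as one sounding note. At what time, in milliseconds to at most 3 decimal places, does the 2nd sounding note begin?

note 2 onset = 3b = 1440.0ms

1. 0.0ms @ 0 + 1440.0ms (3)
2. 1440.0ms @ 3 + 480.0ms (1)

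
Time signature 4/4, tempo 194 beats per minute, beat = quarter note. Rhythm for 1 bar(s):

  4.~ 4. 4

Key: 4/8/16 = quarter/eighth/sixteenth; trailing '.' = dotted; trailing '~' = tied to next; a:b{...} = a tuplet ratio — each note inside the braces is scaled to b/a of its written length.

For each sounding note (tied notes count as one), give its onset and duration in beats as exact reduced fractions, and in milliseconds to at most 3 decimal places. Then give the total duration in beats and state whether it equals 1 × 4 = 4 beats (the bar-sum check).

1) 0.0ms=0b +927.835ms=3b
2) 927.835ms=3b +309.278ms=1b
Σ=4b of 4 (194bpm 4/4) — PASS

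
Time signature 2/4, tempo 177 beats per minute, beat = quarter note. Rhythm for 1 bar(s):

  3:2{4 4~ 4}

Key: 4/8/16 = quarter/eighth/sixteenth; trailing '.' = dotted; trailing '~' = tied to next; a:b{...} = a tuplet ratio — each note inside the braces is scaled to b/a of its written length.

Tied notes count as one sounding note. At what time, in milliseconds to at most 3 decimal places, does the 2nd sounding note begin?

1. 0.0ms @ 0 + 225.989ms (2/3)
2. 225.989ms @ 2/3 + 451.977ms (4/3)

note 2 onset = 2/3b = 225.989ms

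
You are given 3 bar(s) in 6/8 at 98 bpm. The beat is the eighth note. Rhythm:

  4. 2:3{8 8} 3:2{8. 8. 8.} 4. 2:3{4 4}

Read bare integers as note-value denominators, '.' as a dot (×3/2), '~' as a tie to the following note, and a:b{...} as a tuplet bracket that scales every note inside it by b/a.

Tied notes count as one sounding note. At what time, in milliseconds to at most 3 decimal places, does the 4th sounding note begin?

1. 0.0ms @ 0 + 1836.735ms (3)
2. 1836.735ms @ 3 + 918.367ms (3/2)
3. 2755.102ms @ 9/2 + 918.367ms (3/2)
4. 3673.469ms @ 6 + 612.245ms (1)
5. 4285.714ms @ 7 + 612.245ms (1)
6. 4897.959ms @ 8 + 612.245ms (1)
7. 5510.204ms @ 9 + 1836.735ms (3)
8. 7346.939ms @ 12 + 1836.735ms (3)
9. 9183.673ms @ 15 + 1836.735ms (3)

note 4 onset = 6b = 3673.469ms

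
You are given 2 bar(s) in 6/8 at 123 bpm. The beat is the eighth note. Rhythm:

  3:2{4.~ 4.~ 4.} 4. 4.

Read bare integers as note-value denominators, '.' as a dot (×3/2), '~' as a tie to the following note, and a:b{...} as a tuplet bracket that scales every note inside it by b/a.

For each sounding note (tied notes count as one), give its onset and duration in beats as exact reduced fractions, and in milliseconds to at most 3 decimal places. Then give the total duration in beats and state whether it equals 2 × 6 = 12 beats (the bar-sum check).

1) 0.0ms=0b +2926.829ms=6b
2) 2926.829ms=6b +1463.415ms=3b
3) 4390.244ms=9b +1463.415ms=3b
Σ=12b of 12 (123bpm 6/8) — PASS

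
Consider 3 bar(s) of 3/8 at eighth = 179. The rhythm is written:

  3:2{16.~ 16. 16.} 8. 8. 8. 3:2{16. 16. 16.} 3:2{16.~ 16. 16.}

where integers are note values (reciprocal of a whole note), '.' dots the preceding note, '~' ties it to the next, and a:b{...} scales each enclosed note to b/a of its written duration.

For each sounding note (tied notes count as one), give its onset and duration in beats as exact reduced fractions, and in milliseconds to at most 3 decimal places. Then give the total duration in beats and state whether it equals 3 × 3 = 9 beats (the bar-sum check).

1) 0.0ms=0b +335.196ms=1b
2) 335.196ms=1b +167.598ms=1/2b
3) 502.793ms=3/2b +502.793ms=3/2b
4) 1005.587ms=3b +502.793ms=3/2b
5) 1508.38ms=9/2b +502.793ms=3/2b
6) 2011.173ms=6b +167.598ms=1/2b
7) 2178.771ms=13/2b +167.598ms=1/2b
8) 2346.369ms=7b +167.598ms=1/2b
9) 2513.966ms=15/2b +335.196ms=1b
10) 2849.162ms=17/2b +167.598ms=1/2b
Σ=9b of 9 (179bpm 3/8) — PASS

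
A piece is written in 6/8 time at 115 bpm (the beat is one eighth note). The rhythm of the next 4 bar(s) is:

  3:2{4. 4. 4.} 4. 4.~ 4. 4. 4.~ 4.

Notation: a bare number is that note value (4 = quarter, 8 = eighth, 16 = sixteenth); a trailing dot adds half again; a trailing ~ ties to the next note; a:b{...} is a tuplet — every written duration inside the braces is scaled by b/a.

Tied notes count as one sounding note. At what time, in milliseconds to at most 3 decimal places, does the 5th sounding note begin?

note 5 onset = 9b = 4695.652ms

1. 0.0ms @ 0 + 1043.478ms (2)
2. 1043.478ms @ 2 + 1043.478ms (2)
3. 2086.957ms @ 4 + 1043.478ms (2)
4. 3130.435ms @ 6 + 1565.217ms (3)
5. 4695.652ms @ 9 + 3130.435ms (6)
6. 7826.087ms @ 15 + 1565.217ms (3)
7. 9391.304ms @ 18 + 3130.435ms (6)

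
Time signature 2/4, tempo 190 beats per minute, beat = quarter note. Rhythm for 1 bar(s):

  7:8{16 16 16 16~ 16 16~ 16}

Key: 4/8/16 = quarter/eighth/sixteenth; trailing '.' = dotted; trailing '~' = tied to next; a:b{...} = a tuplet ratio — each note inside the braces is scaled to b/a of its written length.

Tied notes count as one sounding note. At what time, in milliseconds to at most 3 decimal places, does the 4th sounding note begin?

1. 0.0ms @ 0 + 90.226ms (2/7)
2. 90.226ms @ 2/7 + 90.226ms (2/7)
3. 180.451ms @ 4/7 + 90.226ms (2/7)
4. 270.677ms @ 6/7 + 180.451ms (4/7)
5. 451.128ms @ 10/7 + 180.451ms (4/7)

note 4 onset = 6/7b = 270.677ms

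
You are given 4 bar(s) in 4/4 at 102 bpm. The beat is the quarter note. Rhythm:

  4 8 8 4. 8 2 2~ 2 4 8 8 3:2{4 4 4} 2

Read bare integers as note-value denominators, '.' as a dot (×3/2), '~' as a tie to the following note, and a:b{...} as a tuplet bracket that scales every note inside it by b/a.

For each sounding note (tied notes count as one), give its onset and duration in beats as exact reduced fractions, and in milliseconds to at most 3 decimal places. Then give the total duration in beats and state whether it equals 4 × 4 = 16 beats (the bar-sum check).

1) 0.0ms=0b +588.235ms=1b
2) 588.235ms=1b +294.118ms=1/2b
3) 882.353ms=3/2b +294.118ms=1/2b
4) 1176.471ms=2b +882.353ms=3/2b
5) 2058.824ms=7/2b +294.118ms=1/2b
6) 2352.941ms=4b +1176.471ms=2b
7) 3529.412ms=6b +2352.941ms=4b
8) 5882.353ms=10b +588.235ms=1b
9) 6470.588ms=11b +294.118ms=1/2b
10) 6764.706ms=23/2b +294.118ms=1/2b
11) 7058.824ms=12b +392.157ms=2/3b
12) 7450.98ms=38/3b +392.157ms=2/3b
13) 7843.137ms=40/3b +392.157ms=2/3b
14) 8235.294ms=14b +1176.471ms=2b
Σ=16b of 16 (102bpm 4/4) — PASS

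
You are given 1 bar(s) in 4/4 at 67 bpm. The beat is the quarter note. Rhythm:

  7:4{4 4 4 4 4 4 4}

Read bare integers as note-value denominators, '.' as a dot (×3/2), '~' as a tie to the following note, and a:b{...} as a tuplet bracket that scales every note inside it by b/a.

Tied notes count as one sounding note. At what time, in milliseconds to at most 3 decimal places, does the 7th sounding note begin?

1. 0.0ms @ 0 + 511.727ms (4/7)
2. 511.727ms @ 4/7 + 511.727ms (4/7)
3. 1023.454ms @ 8/7 + 511.727ms (4/7)
4. 1535.181ms @ 12/7 + 511.727ms (4/7)
5. 2046.908ms @ 16/7 + 511.727ms (4/7)
6. 2558.635ms @ 20/7 + 511.727ms (4/7)
7. 3070.362ms @ 24/7 + 511.727ms (4/7)

note 7 onset = 24/7b = 3070.362ms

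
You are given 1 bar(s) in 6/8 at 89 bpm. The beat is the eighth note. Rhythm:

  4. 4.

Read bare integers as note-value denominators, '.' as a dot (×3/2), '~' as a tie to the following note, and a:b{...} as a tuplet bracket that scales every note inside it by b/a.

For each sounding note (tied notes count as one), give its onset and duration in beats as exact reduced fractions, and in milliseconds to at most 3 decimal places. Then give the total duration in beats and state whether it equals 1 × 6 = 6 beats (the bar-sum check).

1) 0.0ms=0b +2022.472ms=3b
2) 2022.472ms=3b +2022.472ms=3b
Σ=6b of 6 (89bpm 6/8) — PASS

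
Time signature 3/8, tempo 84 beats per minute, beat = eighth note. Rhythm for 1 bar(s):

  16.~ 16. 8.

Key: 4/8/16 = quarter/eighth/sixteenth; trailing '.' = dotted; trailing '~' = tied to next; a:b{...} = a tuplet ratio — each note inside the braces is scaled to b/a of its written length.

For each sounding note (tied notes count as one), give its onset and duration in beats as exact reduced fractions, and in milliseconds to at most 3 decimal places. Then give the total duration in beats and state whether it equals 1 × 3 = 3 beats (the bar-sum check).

1) 0.0ms=0b +1071.429ms=3/2b
2) 1071.429ms=3/2b +1071.429ms=3/2b
Σ=3b of 3 (84bpm 3/8) — PASS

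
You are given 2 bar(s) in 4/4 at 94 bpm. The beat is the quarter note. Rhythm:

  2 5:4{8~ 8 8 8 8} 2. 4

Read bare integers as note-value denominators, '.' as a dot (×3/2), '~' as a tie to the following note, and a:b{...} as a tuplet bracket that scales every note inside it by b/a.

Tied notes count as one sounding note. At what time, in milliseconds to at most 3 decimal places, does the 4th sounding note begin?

1. 0.0ms @ 0 + 1276.596ms (2)
2. 1276.596ms @ 2 + 510.638ms (4/5)
3. 1787.234ms @ 14/5 + 255.319ms (2/5)
4. 2042.553ms @ 16/5 + 255.319ms (2/5)
5. 2297.872ms @ 18/5 + 255.319ms (2/5)
6. 2553.191ms @ 4 + 1914.894ms (3)
7. 4468.085ms @ 7 + 638.298ms (1)

note 4 onset = 16/5b = 2042.553ms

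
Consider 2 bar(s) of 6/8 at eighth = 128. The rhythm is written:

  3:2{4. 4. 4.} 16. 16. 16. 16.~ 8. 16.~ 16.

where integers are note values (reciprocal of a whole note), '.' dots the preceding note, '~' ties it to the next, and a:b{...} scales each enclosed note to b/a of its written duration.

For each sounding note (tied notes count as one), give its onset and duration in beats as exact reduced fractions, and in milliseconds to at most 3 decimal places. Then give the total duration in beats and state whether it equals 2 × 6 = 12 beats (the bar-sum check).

1) 0.0ms=0b +937.5ms=2b
2) 937.5ms=2b +937.5ms=2b
3) 1875.0ms=4b +937.5ms=2b
4) 2812.5ms=6b +351.562ms=3/4b
5) 3164.062ms=27/4b +351.562ms=3/4b
6) 3515.625ms=15/2b +351.562ms=3/4b
7) 3867.188ms=33/4b +1054.688ms=9/4b
8) 4921.875ms=21/2b +703.125ms=3/2b
Σ=12b of 12 (128bpm 6/8) — PASS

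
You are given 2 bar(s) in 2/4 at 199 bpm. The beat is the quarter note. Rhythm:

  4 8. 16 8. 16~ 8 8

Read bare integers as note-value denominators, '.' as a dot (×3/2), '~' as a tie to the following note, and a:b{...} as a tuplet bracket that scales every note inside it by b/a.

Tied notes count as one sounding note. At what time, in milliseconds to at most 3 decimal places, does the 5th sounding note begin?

note 5 onset = 11/4b = 829.146ms

1. 0.0ms @ 0 + 301.508ms (1)
2. 301.508ms @ 1 + 226.131ms (3/4)
3. 527.638ms @ 7/4 + 75.377ms (1/4)
4. 603.015ms @ 2 + 226.131ms (3/4)
5. 829.146ms @ 11/4 + 226.131ms (3/4)
6. 1055.276ms @ 7/2 + 150.754ms (1/2)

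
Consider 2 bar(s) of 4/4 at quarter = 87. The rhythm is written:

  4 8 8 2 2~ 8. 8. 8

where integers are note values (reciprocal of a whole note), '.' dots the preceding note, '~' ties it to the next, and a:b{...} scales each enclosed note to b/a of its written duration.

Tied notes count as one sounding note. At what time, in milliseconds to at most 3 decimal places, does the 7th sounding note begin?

note 7 onset = 15/2b = 5172.414ms

1. 0.0ms @ 0 + 689.655ms (1)
2. 689.655ms @ 1 + 344.828ms (1/2)
3. 1034.483ms @ 3/2 + 344.828ms (1/2)
4. 1379.31ms @ 2 + 1379.31ms (2)
5. 2758.621ms @ 4 + 1896.552ms (11/4)
6. 4655.172ms @ 27/4 + 517.241ms (3/4)
7. 5172.414ms @ 15/2 + 344.828ms (1/2)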